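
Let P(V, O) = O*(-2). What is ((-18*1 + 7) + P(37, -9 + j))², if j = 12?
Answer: 289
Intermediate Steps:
P(V, O) = -2*O
((-18*1 + 7) + P(37, -9 + j))² = ((-18*1 + 7) - 2*(-9 + 12))² = ((-18 + 7) - 2*3)² = (-11 - 6)² = (-17)² = 289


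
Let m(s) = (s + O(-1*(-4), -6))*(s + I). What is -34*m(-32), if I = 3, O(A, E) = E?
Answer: -37468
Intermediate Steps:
m(s) = (-6 + s)*(3 + s) (m(s) = (s - 6)*(s + 3) = (-6 + s)*(3 + s))
-34*m(-32) = -34*(-18 + (-32)**2 - 3*(-32)) = -34*(-18 + 1024 + 96) = -34*1102 = -37468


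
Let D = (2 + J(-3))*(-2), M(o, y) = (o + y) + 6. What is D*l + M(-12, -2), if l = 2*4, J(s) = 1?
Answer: -56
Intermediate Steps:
l = 8
M(o, y) = 6 + o + y
D = -6 (D = (2 + 1)*(-2) = 3*(-2) = -6)
D*l + M(-12, -2) = -6*8 + (6 - 12 - 2) = -48 - 8 = -56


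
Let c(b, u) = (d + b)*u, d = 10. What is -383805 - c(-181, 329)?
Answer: -327546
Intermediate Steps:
c(b, u) = u*(10 + b) (c(b, u) = (10 + b)*u = u*(10 + b))
-383805 - c(-181, 329) = -383805 - 329*(10 - 181) = -383805 - 329*(-171) = -383805 - 1*(-56259) = -383805 + 56259 = -327546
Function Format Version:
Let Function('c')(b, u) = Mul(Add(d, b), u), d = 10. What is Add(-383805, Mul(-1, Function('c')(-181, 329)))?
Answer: -327546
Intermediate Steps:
Function('c')(b, u) = Mul(u, Add(10, b)) (Function('c')(b, u) = Mul(Add(10, b), u) = Mul(u, Add(10, b)))
Add(-383805, Mul(-1, Function('c')(-181, 329))) = Add(-383805, Mul(-1, Mul(329, Add(10, -181)))) = Add(-383805, Mul(-1, Mul(329, -171))) = Add(-383805, Mul(-1, -56259)) = Add(-383805, 56259) = -327546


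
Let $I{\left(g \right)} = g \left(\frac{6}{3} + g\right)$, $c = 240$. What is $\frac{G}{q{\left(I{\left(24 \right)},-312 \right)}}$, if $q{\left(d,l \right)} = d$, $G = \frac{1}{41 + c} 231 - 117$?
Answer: $- \frac{5441}{29224} \approx -0.18618$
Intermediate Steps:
$I{\left(g \right)} = g \left(2 + g\right)$ ($I{\left(g \right)} = g \left(6 \cdot \frac{1}{3} + g\right) = g \left(2 + g\right)$)
$G = - \frac{32646}{281}$ ($G = \frac{1}{41 + 240} \cdot 231 - 117 = \frac{1}{281} \cdot 231 - 117 = \frac{231}{281} - 117 = - \frac{32646}{281} \approx -116.18$)
$\frac{G}{q{\left(I{\left(24 \right)},-312 \right)}} = - \frac{32646}{281 \cdot 24 \left(2 + 24\right)} = - \frac{32646}{281 \cdot 24 \cdot 26} = - \frac{32646}{281 \cdot 624} = \left(- \frac{32646}{281}\right) \frac{1}{624} = - \frac{5441}{29224}$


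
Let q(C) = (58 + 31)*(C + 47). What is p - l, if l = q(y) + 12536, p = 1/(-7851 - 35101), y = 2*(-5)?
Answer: -679887209/42952 ≈ -15829.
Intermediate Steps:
y = -10
q(C) = 4183 + 89*C (q(C) = 89*(47 + C) = 4183 + 89*C)
p = -1/42952 (p = 1/(-42952) = -1/42952 ≈ -2.3282e-5)
l = 15829 (l = (4183 + 89*(-10)) + 12536 = (4183 - 890) + 12536 = 3293 + 12536 = 15829)
p - l = -1/42952 - 1*15829 = -1/42952 - 15829 = -679887209/42952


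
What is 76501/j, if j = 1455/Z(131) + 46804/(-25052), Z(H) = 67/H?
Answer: 32101426121/1192975148 ≈ 26.909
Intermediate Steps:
j = 1192975148/419621 (j = 1455/((67/131)) + 46804/(-25052) = 1455/((67*(1/131))) + 46804*(-1/25052) = 1455/(67/131) - 11701/6263 = 1455*(131/67) - 11701/6263 = 190605/67 - 11701/6263 = 1192975148/419621 ≈ 2843.0)
76501/j = 76501/(1192975148/419621) = 76501*(419621/1192975148) = 32101426121/1192975148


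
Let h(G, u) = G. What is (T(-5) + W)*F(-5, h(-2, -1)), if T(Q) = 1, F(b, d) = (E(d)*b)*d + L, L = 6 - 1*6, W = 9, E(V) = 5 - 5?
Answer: 0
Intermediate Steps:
E(V) = 0
L = 0 (L = 6 - 6 = 0)
F(b, d) = 0 (F(b, d) = (0*b)*d + 0 = 0*d + 0 = 0 + 0 = 0)
(T(-5) + W)*F(-5, h(-2, -1)) = (1 + 9)*0 = 10*0 = 0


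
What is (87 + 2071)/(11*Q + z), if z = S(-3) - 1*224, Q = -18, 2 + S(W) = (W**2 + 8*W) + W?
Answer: -83/17 ≈ -4.8824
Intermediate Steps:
S(W) = -2 + W**2 + 9*W (S(W) = -2 + ((W**2 + 8*W) + W) = -2 + (W**2 + 9*W) = -2 + W**2 + 9*W)
z = -244 (z = (-2 + (-3)**2 + 9*(-3)) - 1*224 = (-2 + 9 - 27) - 224 = -20 - 224 = -244)
(87 + 2071)/(11*Q + z) = (87 + 2071)/(11*(-18) - 244) = 2158/(-198 - 244) = 2158/(-442) = 2158*(-1/442) = -83/17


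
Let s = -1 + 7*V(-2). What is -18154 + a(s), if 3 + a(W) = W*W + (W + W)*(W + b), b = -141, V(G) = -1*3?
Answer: -10501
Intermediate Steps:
V(G) = -3
s = -22 (s = -1 + 7*(-3) = -1 - 21 = -22)
a(W) = -3 + W**2 + 2*W*(-141 + W) (a(W) = -3 + (W*W + (W + W)*(W - 141)) = -3 + (W**2 + (2*W)*(-141 + W)) = -3 + (W**2 + 2*W*(-141 + W)) = -3 + W**2 + 2*W*(-141 + W))
-18154 + a(s) = -18154 + (-3 - 282*(-22) + 3*(-22)**2) = -18154 + (-3 + 6204 + 3*484) = -18154 + (-3 + 6204 + 1452) = -18154 + 7653 = -10501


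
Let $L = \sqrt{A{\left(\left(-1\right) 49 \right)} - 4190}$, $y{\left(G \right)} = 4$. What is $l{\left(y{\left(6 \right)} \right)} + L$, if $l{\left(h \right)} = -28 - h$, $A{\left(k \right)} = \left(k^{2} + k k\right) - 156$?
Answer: $-32 + 2 \sqrt{114} \approx -10.646$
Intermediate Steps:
$A{\left(k \right)} = -156 + 2 k^{2}$ ($A{\left(k \right)} = \left(k^{2} + k^{2}\right) - 156 = 2 k^{2} - 156 = -156 + 2 k^{2}$)
$L = 2 \sqrt{114}$ ($L = \sqrt{\left(-156 + 2 \left(\left(-1\right) 49\right)^{2}\right) - 4190} = \sqrt{\left(-156 + 2 \left(-49\right)^{2}\right) - 4190} = \sqrt{\left(-156 + 2 \cdot 2401\right) - 4190} = \sqrt{\left(-156 + 4802\right) - 4190} = \sqrt{4646 - 4190} = \sqrt{456} = 2 \sqrt{114} \approx 21.354$)
$l{\left(y{\left(6 \right)} \right)} + L = \left(-28 - 4\right) + 2 \sqrt{114} = -32 + 2 \sqrt{114}$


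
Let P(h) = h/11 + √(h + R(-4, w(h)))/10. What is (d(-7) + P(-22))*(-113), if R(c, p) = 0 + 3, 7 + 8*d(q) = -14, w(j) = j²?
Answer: 4181/8 - 113*I*√19/10 ≈ 522.63 - 49.256*I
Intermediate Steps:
d(q) = -21/8 (d(q) = -7/8 + (⅛)*(-14) = -7/8 - 7/4 = -21/8)
R(c, p) = 3
P(h) = √(3 + h)/10 + h/11 (P(h) = h/11 + √(h + 3)/10 = h*(1/11) + √(3 + h)*(⅒) = h/11 + √(3 + h)/10 = √(3 + h)/10 + h/11)
(d(-7) + P(-22))*(-113) = (-21/8 + (√(3 - 22)/10 + (1/11)*(-22)))*(-113) = (-21/8 + (√(-19)/10 - 2))*(-113) = (-21/8 + ((I*√19)/10 - 2))*(-113) = (-21/8 + (I*√19/10 - 2))*(-113) = (-21/8 + (-2 + I*√19/10))*(-113) = (-37/8 + I*√19/10)*(-113) = 4181/8 - 113*I*√19/10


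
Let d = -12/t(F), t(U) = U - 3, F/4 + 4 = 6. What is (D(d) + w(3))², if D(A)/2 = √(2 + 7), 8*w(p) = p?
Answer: 2601/64 ≈ 40.641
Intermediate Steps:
w(p) = p/8
F = 8 (F = -16 + 4*6 = -16 + 24 = 8)
t(U) = -3 + U
d = -12/5 (d = -12/(-3 + 8) = -12/5 ≈ -2.4000)
D(A) = 6 (D(A) = 2*√(2 + 7) = 2*√9 = 2*3 = 6)
(D(d) + w(3))² = (6 + (⅛)*3)² = (6 + 3/8)² = (51/8)² = 2601/64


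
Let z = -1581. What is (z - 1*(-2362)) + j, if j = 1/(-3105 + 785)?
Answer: 1811919/2320 ≈ 781.00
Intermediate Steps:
j = -1/2320 (j = 1/(-2320) = -1/2320 ≈ -0.00043103)
(z - 1*(-2362)) + j = (-1581 - 1*(-2362)) - 1/2320 = (-1581 + 2362) - 1/2320 = 781 - 1/2320 = 1811919/2320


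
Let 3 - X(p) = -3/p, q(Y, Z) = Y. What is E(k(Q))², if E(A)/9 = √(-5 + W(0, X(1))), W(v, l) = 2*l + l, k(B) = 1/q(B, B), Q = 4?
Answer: 1053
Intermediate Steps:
X(p) = 3 + 3/p (X(p) = 3 - (-3)/p = 3 + 3/p)
k(B) = 1/B
W(v, l) = 3*l
E(A) = 9*√13 (E(A) = 9*√(-5 + 3*(3 + 3/1)) = 9*√(-5 + 3*(3 + 3*1)) = 9*√(-5 + 3*(3 + 3)) = 9*√(-5 + 3*6) = 9*√(-5 + 18) = 9*√13)
E(k(Q))² = (9*√13)² = 1053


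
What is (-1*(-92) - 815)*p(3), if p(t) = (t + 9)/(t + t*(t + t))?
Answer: -2892/7 ≈ -413.14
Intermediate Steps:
p(t) = (9 + t)/(t + 2*t²) (p(t) = (9 + t)/(t + t*(2*t)) = (9 + t)/(t + 2*t²))
(-1*(-92) - 815)*p(3) = (-1*(-92) - 815)*((9 + 3)/(3*(1 + 2*3))) = (92 - 815)*((⅓)*12/(1 + 6)) = -241*12/7 = -723*4/7 = -2892/7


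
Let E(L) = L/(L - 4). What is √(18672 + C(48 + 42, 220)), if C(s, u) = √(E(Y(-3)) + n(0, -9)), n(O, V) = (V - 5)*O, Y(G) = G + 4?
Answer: √(168048 + 3*I*√3)/3 ≈ 136.65 + 0.0021126*I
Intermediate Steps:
Y(G) = 4 + G
E(L) = L/(-4 + L)
n(O, V) = O*(-5 + V) (n(O, V) = (-5 + V)*O = O*(-5 + V))
C(s, u) = I*√3/3 (C(s, u) = √((4 - 3)/(-4 + (4 - 3)) + 0*(-5 - 9)) = √(1/(-4 + 1) + 0*(-14)) = √(1/(-3) + 0) = √(1*(-⅓) + 0) = √(-⅓ + 0) = √(-⅓) = I*√3/3)
√(18672 + C(48 + 42, 220)) = √(18672 + I*√3/3)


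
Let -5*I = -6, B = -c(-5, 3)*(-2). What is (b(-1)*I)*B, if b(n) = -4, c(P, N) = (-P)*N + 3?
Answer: -864/5 ≈ -172.80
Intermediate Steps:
c(P, N) = 3 - N*P (c(P, N) = -N*P + 3 = 3 - N*P)
B = 36 (B = -(3 - 1*3*(-5))*(-2) = -(3 + 15)*(-2) = -1*18*(-2) = -18*(-2) = 36)
I = 6/5 (I = -⅕*(-6) = 6/5 ≈ 1.2000)
(b(-1)*I)*B = -4*6/5*36 = -24/5*36 = -864/5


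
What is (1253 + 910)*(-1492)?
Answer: -3227196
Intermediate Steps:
(1253 + 910)*(-1492) = 2163*(-1492) = -3227196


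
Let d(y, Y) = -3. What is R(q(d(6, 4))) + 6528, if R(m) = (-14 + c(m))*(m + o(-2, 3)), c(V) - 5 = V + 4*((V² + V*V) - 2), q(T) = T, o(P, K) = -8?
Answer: 5956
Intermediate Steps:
c(V) = -3 + V + 8*V² (c(V) = 5 + (V + 4*((V² + V*V) - 2)) = 5 + (V + 4*((V² + V²) - 2)) = 5 + (V + 4*(2*V² - 2)) = 5 + (V + 4*(-2 + 2*V²)) = 5 + (V + (-8 + 8*V²)) = 5 + (-8 + V + 8*V²) = -3 + V + 8*V²)
R(m) = (-8 + m)*(-17 + m + 8*m²) (R(m) = (-14 + (-3 + m + 8*m²))*(m - 8) = (-17 + m + 8*m²)*(-8 + m) = (-8 + m)*(-17 + m + 8*m²))
R(q(d(6, 4))) + 6528 = (136 - 63*(-3)² - 25*(-3) + 8*(-3)³) + 6528 = (136 - 63*9 + 75 + 8*(-27)) + 6528 = (136 - 567 + 75 - 216) + 6528 = -572 + 6528 = 5956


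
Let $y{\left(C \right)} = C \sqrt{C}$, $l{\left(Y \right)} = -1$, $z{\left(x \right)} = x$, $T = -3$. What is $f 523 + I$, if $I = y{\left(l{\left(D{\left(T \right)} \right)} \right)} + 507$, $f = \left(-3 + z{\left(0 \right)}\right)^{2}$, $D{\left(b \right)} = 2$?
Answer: $5214 - i \approx 5214.0 - 1.0 i$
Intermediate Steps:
$y{\left(C \right)} = C^{\frac{3}{2}}$
$f = 9$ ($f = \left(-3 + 0\right)^{2} = \left(-3\right)^{2} = 9$)
$I = 507 - i$ ($I = \left(-1\right)^{\frac{3}{2}} + 507 = - i + 507 = 507 - i \approx 507.0 - 1.0 i$)
$f 523 + I = 9 \cdot 523 + \left(507 - i\right) = 4707 + \left(507 - i\right) = 5214 - i$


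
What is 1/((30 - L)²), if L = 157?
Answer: 1/16129 ≈ 6.2000e-5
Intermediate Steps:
1/((30 - L)²) = 1/((30 - 1*157)²) = 1/((30 - 157)²) = 1/((-127)²) = 1/16129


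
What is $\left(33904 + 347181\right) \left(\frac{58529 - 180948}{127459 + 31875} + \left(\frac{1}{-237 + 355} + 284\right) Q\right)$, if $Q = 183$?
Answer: $\frac{93095416339030310}{4700353} \approx 1.9806 \cdot 10^{10}$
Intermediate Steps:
$\left(33904 + 347181\right) \left(\frac{58529 - 180948}{127459 + 31875} + \left(\frac{1}{-237 + 355} + 284\right) Q\right) = \left(33904 + 347181\right) \left(\frac{58529 - 180948}{127459 + 31875} + \left(\frac{1}{-237 + 355} + 284\right) 183\right) = 381085 \left(- \frac{122419}{159334} + \left(\frac{1}{118} + 284\right) 183\right) = 381085 \left(\left(-122419\right) \frac{1}{159334} + \left(\frac{1}{118} + 284\right) 183\right) = 381085 \left(- \frac{122419}{159334} + \frac{33513}{118} \cdot 183\right) = 381085 \left(- \frac{122419}{159334} + \frac{6132879}{118}\right) = 381085 \cdot \frac{244290424286}{4700353} = \frac{93095416339030310}{4700353}$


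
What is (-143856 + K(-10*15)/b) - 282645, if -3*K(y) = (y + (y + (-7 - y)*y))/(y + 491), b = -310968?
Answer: -22613101789669/53020044 ≈ -4.2650e+5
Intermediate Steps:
K(y) = -(2*y + y*(-7 - y))/(3*(491 + y)) (K(y) = -(y + (y + (-7 - y)*y))/(3*(y + 491)) = -(y + (y + y*(-7 - y)))/(3*(491 + y)) = -(2*y + y*(-7 - y))/(3*(491 + y)))
(-143856 + K(-10*15)/b) - 282645 = (-143856 + ((-10*15)*(5 - 10*15)/(3*(491 - 10*15)))/(-310968)) - 282645 = (-143856 + ((1/3)*(-150)*(5 - 150)/(491 - 150))*(-1/310968)) - 282645 = (-143856 + ((1/3)*(-150)*(-145)/341)*(-1/310968)) - 282645 = (-143856 + ((1/3)*(-150)*(1/341)*(-145))*(-1/310968)) - 282645 = (-143856 + (7250/341)*(-1/310968)) - 282645 = (-143856 - 3625/53020044) - 282645 = -7627251453289/53020044 - 282645 = -22613101789669/53020044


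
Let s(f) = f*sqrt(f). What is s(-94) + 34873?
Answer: 34873 - 94*I*sqrt(94) ≈ 34873.0 - 911.36*I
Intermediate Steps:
s(f) = f**(3/2)
s(-94) + 34873 = (-94)**(3/2) + 34873 = -94*I*sqrt(94) + 34873 = 34873 - 94*I*sqrt(94)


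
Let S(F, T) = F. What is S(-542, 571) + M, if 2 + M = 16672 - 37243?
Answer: -21115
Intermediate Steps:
M = -20573 (M = -2 + (16672 - 37243) = -2 - 20571 = -20573)
S(-542, 571) + M = -542 - 20573 = -21115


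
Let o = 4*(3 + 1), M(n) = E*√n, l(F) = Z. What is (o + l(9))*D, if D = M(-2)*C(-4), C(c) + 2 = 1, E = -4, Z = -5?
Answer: 44*I*√2 ≈ 62.225*I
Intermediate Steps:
C(c) = -1 (C(c) = -2 + 1 = -1)
l(F) = -5
M(n) = -4*√n
o = 16 (o = 4*4 = 16)
D = 4*I*√2 (D = -4*I*√2*(-1) = 4*I*√2 ≈ 5.6569*I)
(o + l(9))*D = (16 - 5)*(4*I*√2) = 11*(4*I*√2) = 44*I*√2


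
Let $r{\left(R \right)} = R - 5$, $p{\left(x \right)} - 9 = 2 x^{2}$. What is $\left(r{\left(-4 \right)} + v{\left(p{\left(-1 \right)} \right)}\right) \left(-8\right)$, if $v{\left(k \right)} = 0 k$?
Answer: $72$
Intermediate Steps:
$p{\left(x \right)} = 9 + 2 x^{2}$
$r{\left(R \right)} = -5 + R$ ($r{\left(R \right)} = R - 5 = -5 + R$)
$v{\left(k \right)} = 0$
$\left(r{\left(-4 \right)} + v{\left(p{\left(-1 \right)} \right)}\right) \left(-8\right) = \left(\left(-5 - 4\right) + 0\right) \left(-8\right) = \left(-9 + 0\right) \left(-8\right) = \left(-9\right) \left(-8\right) = 72$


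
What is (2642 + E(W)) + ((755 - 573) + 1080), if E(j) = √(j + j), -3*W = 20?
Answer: 3904 + 2*I*√30/3 ≈ 3904.0 + 3.6515*I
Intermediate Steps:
W = -20/3 (W = -⅓*20 = -20/3 ≈ -6.6667)
E(j) = √2*√j (E(j) = √(2*j) = √2*√j)
(2642 + E(W)) + ((755 - 573) + 1080) = (2642 + √2*√(-20/3)) + ((755 - 573) + 1080) = (2642 + √2*(2*I*√15/3)) + (182 + 1080) = (2642 + 2*I*√30/3) + 1262 = 3904 + 2*I*√30/3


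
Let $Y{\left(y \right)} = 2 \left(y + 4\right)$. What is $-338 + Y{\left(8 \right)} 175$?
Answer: $3862$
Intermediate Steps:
$Y{\left(y \right)} = 8 + 2 y$ ($Y{\left(y \right)} = 2 \left(4 + y\right) = 8 + 2 y$)
$-338 + Y{\left(8 \right)} 175 = -338 + \left(8 + 2 \cdot 8\right) 175 = -338 + \left(8 + 16\right) 175 = -338 + 24 \cdot 175 = -338 + 4200 = 3862$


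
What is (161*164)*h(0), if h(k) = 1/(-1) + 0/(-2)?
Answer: -26404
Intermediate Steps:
h(k) = -1 (h(k) = 1*(-1) + 0*(-½) = -1 + 0 = -1)
(161*164)*h(0) = (161*164)*(-1) = 26404*(-1) = -26404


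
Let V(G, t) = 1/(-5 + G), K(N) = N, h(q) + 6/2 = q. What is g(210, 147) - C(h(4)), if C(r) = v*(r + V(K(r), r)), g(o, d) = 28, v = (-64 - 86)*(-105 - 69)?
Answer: -19547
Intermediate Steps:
v = 26100 (v = -150*(-174) = 26100)
h(q) = -3 + q
C(r) = 26100*r + 26100/(-5 + r) (C(r) = 26100*(r + 1/(-5 + r)) = 26100*r + 26100/(-5 + r))
g(210, 147) - C(h(4)) = 28 - 26100*(1 + (-3 + 4)*(-5 + (-3 + 4)))/(-5 + (-3 + 4)) = 28 - 26100*(1 + 1*(-5 + 1))/(-5 + 1) = 28 - 26100*(1 + 1*(-4))/(-4) = 28 - 26100*(-1)*(1 - 4)/4 = 28 - 26100*(-1)*(-3)/4 = 28 - 1*19575 = 28 - 19575 = -19547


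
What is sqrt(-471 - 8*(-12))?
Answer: 5*I*sqrt(15) ≈ 19.365*I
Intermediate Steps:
sqrt(-471 - 8*(-12)) = sqrt(-471 + 96) = sqrt(-375) = 5*I*sqrt(15)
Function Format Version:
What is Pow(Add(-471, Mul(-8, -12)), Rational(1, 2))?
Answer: Mul(5, I, Pow(15, Rational(1, 2))) ≈ Mul(19.365, I)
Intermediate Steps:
Pow(Add(-471, Mul(-8, -12)), Rational(1, 2)) = Pow(Add(-471, 96), Rational(1, 2)) = Pow(-375, Rational(1, 2)) = Mul(5, I, Pow(15, Rational(1, 2)))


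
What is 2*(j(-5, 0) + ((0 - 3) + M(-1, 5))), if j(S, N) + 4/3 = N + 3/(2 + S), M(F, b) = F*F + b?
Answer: 4/3 ≈ 1.3333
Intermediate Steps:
M(F, b) = b + F**2 (M(F, b) = F**2 + b = b + F**2)
j(S, N) = -4/3 + N + 3/(2 + S) (j(S, N) = -4/3 + (N + 3/(2 + S)) = -4/3 + N + 3/(2 + S))
2*(j(-5, 0) + ((0 - 3) + M(-1, 5))) = 2*((1 - 4*(-5) + 6*0 + 3*0*(-5))/(3*(2 - 5)) + ((0 - 3) + (5 + (-1)**2))) = 2*((1/3)*(1 + 20 + 0 + 0)/(-3) + (-3 + (5 + 1))) = 2*((1/3)*(-1/3)*21 + (-3 + 6)) = 2*(-7/3 + 3) = 2*(2/3) = 4/3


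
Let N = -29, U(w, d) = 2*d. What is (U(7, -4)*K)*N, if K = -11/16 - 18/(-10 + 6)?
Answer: 1769/2 ≈ 884.50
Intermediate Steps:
K = 61/16 (K = -11*1/16 - 18/(-4) = -11/16 - 18*(-1/4) = -11/16 + 9/2 = 61/16 ≈ 3.8125)
(U(7, -4)*K)*N = ((2*(-4))*(61/16))*(-29) = -8*61/16*(-29) = -61/2*(-29) = 1769/2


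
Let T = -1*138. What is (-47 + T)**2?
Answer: 34225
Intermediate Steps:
T = -138
(-47 + T)**2 = (-47 - 138)**2 = (-185)**2 = 34225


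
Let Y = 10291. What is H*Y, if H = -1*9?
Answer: -92619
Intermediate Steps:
H = -9
H*Y = -9*10291 = -92619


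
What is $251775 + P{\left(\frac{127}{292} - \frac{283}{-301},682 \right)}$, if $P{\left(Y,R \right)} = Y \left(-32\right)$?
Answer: $\frac{5531285171}{21973} \approx 2.5173 \cdot 10^{5}$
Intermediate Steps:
$P{\left(Y,R \right)} = - 32 Y$
$251775 + P{\left(\frac{127}{292} - \frac{283}{-301},682 \right)} = 251775 - 32 \left(\frac{127}{292} - \frac{283}{-301}\right) = 251775 - 32 \left(127 \cdot \frac{1}{292} - - \frac{283}{301}\right) = 251775 - 32 \left(\frac{127}{292} + \frac{283}{301}\right) = 251775 - \frac{966904}{21973} = \frac{5531285171}{21973}$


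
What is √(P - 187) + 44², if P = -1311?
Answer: 1936 + I*√1498 ≈ 1936.0 + 38.704*I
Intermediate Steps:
√(P - 187) + 44² = √(-1311 - 187) + 44² = √(-1498) + 1936 = I*√1498 + 1936 = 1936 + I*√1498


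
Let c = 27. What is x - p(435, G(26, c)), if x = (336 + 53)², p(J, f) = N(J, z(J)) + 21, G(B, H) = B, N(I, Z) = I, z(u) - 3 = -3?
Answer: 150865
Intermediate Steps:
z(u) = 0 (z(u) = 3 - 3 = 0)
p(J, f) = 21 + J (p(J, f) = J + 21 = 21 + J)
x = 151321 (x = 389² = 151321)
x - p(435, G(26, c)) = 151321 - (21 + 435) = 151321 - 1*456 = 151321 - 456 = 150865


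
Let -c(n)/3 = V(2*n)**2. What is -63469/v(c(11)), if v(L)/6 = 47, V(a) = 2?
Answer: -63469/282 ≈ -225.07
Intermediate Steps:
c(n) = -12 (c(n) = -3*2**2 = -3*4 = -12)
v(L) = 282 (v(L) = 6*47 = 282)
-63469/v(c(11)) = -63469/282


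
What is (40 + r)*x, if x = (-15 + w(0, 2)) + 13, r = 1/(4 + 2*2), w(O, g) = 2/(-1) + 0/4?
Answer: -321/2 ≈ -160.50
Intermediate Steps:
w(O, g) = -2 (w(O, g) = 2*(-1) + 0*(¼) = -2 + 0 = -2)
r = ⅛ (r = 1/(4 + 4) = 1/8 = ⅛ ≈ 0.12500)
x = -4 (x = (-15 - 2) + 13 = -17 + 13 = -4)
(40 + r)*x = (40 + ⅛)*(-4) = (321/8)*(-4) = -321/2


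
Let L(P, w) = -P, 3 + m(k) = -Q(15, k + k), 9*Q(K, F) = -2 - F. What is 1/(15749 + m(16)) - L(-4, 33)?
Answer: -566983/141748 ≈ -3.9999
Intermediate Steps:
Q(K, F) = -2/9 - F/9 (Q(K, F) = (-2 - F)/9 = -2/9 - F/9)
m(k) = -25/9 + 2*k/9 (m(k) = -3 - (-2/9 - (k + k)/9) = -3 - (-2/9 - 2*k/9) = -3 + (2/9 + 2*k/9) = -25/9 + 2*k/9)
1/(15749 + m(16)) - L(-4, 33) = 1/(15749 + (-25/9 + (2/9)*16)) - (-1)*(-4) = 1/(15749 + (-25/9 + 32/9)) - 1*4 = 1/(15749 + 7/9) - 4 = 1/(141748/9) - 4 = 9/141748 - 4 = -566983/141748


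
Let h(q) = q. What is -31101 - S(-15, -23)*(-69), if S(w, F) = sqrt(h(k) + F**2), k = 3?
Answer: -31101 + 138*sqrt(133) ≈ -29510.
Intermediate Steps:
S(w, F) = sqrt(3 + F**2)
-31101 - S(-15, -23)*(-69) = -31101 - sqrt(3 + (-23)**2)*(-69) = -31101 - sqrt(3 + 529)*(-69) = -31101 - sqrt(532)*(-69) = -31101 - 2*sqrt(133)*(-69) = -31101 - (-138)*sqrt(133) = -31101 + 138*sqrt(133)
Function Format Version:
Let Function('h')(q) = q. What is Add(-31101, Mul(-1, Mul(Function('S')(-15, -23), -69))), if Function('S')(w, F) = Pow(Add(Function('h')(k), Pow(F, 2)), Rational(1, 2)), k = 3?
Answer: Add(-31101, Mul(138, Pow(133, Rational(1, 2)))) ≈ -29510.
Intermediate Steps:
Function('S')(w, F) = Pow(Add(3, Pow(F, 2)), Rational(1, 2))
Add(-31101, Mul(-1, Mul(Function('S')(-15, -23), -69))) = Add(-31101, Mul(-1, Mul(Pow(Add(3, Pow(-23, 2)), Rational(1, 2)), -69))) = Add(-31101, Mul(-1, Mul(Pow(Add(3, 529), Rational(1, 2)), -69))) = Add(-31101, Mul(-1, Mul(Pow(532, Rational(1, 2)), -69))) = Add(-31101, Mul(-1, Mul(Mul(2, Pow(133, Rational(1, 2))), -69))) = Add(-31101, Mul(-1, Mul(-138, Pow(133, Rational(1, 2))))) = Add(-31101, Mul(138, Pow(133, Rational(1, 2))))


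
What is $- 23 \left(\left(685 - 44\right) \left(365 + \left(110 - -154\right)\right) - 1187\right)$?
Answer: $-9246046$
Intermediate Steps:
$- 23 \left(\left(685 - 44\right) \left(365 + \left(110 - -154\right)\right) - 1187\right) = - 23 \left(641 \left(365 + \left(110 + 154\right)\right) - 1187\right) = - 23 \left(641 \left(365 + 264\right) - 1187\right) = - 23 \left(641 \cdot 629 - 1187\right) = - 23 \left(403189 - 1187\right) = \left(-23\right) 402002 = -9246046$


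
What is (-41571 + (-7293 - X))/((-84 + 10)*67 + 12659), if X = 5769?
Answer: -18211/2567 ≈ -7.0943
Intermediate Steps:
(-41571 + (-7293 - X))/((-84 + 10)*67 + 12659) = (-41571 + (-7293 - 1*5769))/((-84 + 10)*67 + 12659) = (-41571 + (-7293 - 5769))/(-74*67 + 12659) = (-41571 - 13062)/(-4958 + 12659) = -54633/7701 = -54633*1/7701 = -18211/2567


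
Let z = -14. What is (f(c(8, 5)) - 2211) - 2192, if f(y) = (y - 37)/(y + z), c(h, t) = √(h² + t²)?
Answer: -470692/107 + 23*√89/107 ≈ -4397.0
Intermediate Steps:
f(y) = (-37 + y)/(-14 + y) (f(y) = (y - 37)/(y - 14) = (-37 + y)/(-14 + y))
(f(c(8, 5)) - 2211) - 2192 = ((-37 + √(8² + 5²))/(-14 + √(8² + 5²)) - 2211) - 2192 = ((-37 + √(64 + 25))/(-14 + √(64 + 25)) - 2211) - 2192 = ((-37 + √89)/(-14 + √89) - 2211) - 2192 = (-2211 + (-37 + √89)/(-14 + √89)) - 2192 = -4403 + (-37 + √89)/(-14 + √89)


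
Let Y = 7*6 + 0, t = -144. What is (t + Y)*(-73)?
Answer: 7446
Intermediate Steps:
Y = 42 (Y = 42 + 0 = 42)
(t + Y)*(-73) = (-144 + 42)*(-73) = -102*(-73) = 7446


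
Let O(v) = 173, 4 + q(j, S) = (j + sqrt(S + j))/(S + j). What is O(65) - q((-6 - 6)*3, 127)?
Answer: 16143/91 - sqrt(91)/91 ≈ 177.29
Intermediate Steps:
q(j, S) = -4 + (j + sqrt(S + j))/(S + j)
O(65) - q((-6 - 6)*3, 127) = 173 - (127 + (-6 - 6)*3 - sqrt(127 + (-6 - 6)*3)*(3*((-6 - 6)*3) + 4*127))/(127 + (-6 - 6)*3)**(3/2) = 173 - (127 - 12*3 - sqrt(127 - 12*3)*(3*(-12*3) + 508))/(127 - 12*3)**(3/2) = 173 - (127 - 36 - sqrt(127 - 36)*(3*(-36) + 508))/(127 - 36)**(3/2) = 173 - (127 - 36 - sqrt(91)*(-108 + 508))/91**(3/2) = 173 - sqrt(91)/8281*(127 - 36 - 1*sqrt(91)*400) = 173 - sqrt(91)/8281*(127 - 36 - 400*sqrt(91)) = 173 - sqrt(91)/8281*(91 - 400*sqrt(91)) = 173 - sqrt(91)*(91 - 400*sqrt(91))/8281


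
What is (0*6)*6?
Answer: 0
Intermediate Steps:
(0*6)*6 = 0*6 = 0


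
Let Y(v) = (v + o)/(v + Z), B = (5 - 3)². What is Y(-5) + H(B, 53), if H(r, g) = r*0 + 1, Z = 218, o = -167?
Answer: 41/213 ≈ 0.19249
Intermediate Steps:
B = 4 (B = 2² = 4)
H(r, g) = 1 (H(r, g) = 0 + 1 = 1)
Y(v) = (-167 + v)/(218 + v) (Y(v) = (v - 167)/(v + 218) = (-167 + v)/(218 + v))
Y(-5) + H(B, 53) = (-167 - 5)/(218 - 5) + 1 = -172/213 + 1 = 41/213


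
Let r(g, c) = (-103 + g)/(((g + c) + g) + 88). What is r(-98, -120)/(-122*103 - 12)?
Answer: -67/955928 ≈ -7.0089e-5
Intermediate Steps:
r(g, c) = (-103 + g)/(88 + c + 2*g) (r(g, c) = (-103 + g)/(((c + g) + g) + 88) = (-103 + g)/((c + 2*g) + 88) = (-103 + g)/(88 + c + 2*g))
r(-98, -120)/(-122*103 - 12) = ((-103 - 98)/(88 - 120 + 2*(-98)))/(-122*103 - 12) = (-201/(88 - 120 - 196))/(-12566 - 12) = (-201/(-228))/(-12578) = -1/228*(-201)*(-1/12578) = (67/76)*(-1/12578) = -67/955928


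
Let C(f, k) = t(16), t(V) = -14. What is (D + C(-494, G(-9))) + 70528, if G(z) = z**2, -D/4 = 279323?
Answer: -1046778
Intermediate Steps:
D = -1117292 (D = -4*279323 = -1117292)
C(f, k) = -14
(D + C(-494, G(-9))) + 70528 = (-1117292 - 14) + 70528 = -1117306 + 70528 = -1046778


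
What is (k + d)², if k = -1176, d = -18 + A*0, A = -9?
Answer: 1425636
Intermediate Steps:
d = -18 (d = -18 - 9*0 = -18 + 0 = -18)
(k + d)² = (-1176 - 18)² = (-1194)² = 1425636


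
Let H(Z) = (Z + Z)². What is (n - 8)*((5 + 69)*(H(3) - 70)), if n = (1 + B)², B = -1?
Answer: 20128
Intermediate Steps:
H(Z) = 4*Z² (H(Z) = (2*Z)² = 4*Z²)
n = 0 (n = (1 - 1)² = 0² = 0)
(n - 8)*((5 + 69)*(H(3) - 70)) = (0 - 8)*((5 + 69)*(4*3² - 70)) = -592*(4*9 - 70) = -592*(36 - 70) = -592*(-34) = -8*(-2516) = 20128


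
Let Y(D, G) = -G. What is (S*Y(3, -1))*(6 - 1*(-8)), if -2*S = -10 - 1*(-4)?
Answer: 42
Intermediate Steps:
S = 3 (S = -(-10 - 1*(-4))/2 = -(-10 + 4)/2 = -½*(-6) = 3)
(S*Y(3, -1))*(6 - 1*(-8)) = (3*(-1*(-1)))*(6 - 1*(-8)) = (3*1)*(6 + 8) = 3*14 = 42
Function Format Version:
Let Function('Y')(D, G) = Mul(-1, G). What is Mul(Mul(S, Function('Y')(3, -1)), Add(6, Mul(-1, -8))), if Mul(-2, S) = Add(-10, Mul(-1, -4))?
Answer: 42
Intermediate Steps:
S = 3 (S = Mul(Rational(-1, 2), Add(-10, Mul(-1, -4))) = Mul(Rational(-1, 2), Add(-10, 4)) = Mul(Rational(-1, 2), -6) = 3)
Mul(Mul(S, Function('Y')(3, -1)), Add(6, Mul(-1, -8))) = Mul(Mul(3, Mul(-1, -1)), Add(6, Mul(-1, -8))) = Mul(Mul(3, 1), Add(6, 8)) = Mul(3, 14) = 42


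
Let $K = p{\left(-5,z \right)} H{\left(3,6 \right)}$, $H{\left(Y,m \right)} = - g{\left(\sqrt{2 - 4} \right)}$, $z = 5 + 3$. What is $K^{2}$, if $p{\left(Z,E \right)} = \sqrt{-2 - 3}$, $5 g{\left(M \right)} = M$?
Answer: $\frac{2}{5} \approx 0.4$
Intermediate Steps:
$g{\left(M \right)} = \frac{M}{5}$
$z = 8$
$H{\left(Y,m \right)} = - \frac{i \sqrt{2}}{5}$ ($H{\left(Y,m \right)} = - \frac{\sqrt{2 - 4}}{5} = - \frac{\sqrt{-2}}{5} = - \frac{i \sqrt{2}}{5}$)
$p{\left(Z,E \right)} = i \sqrt{5}$ ($p{\left(Z,E \right)} = \sqrt{-5} = i \sqrt{5}$)
$K = \frac{\sqrt{10}}{5}$ ($K = i \sqrt{5} \left(- \frac{i \sqrt{2}}{5}\right) = \frac{\sqrt{10}}{5} \approx 0.63246$)
$K^{2} = \left(\frac{\sqrt{10}}{5}\right)^{2} = \frac{2}{5}$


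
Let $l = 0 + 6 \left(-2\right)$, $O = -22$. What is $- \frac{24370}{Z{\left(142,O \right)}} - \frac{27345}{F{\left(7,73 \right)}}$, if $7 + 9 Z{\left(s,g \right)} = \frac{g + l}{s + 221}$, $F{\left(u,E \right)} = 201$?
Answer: $\frac{1062170761}{34505} \approx 30783.0$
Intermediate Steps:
$l = -12$ ($l = 0 - 12 = -12$)
$Z{\left(s,g \right)} = - \frac{7}{9} + \frac{-12 + g}{9 \left(221 + s\right)}$ ($Z{\left(s,g \right)} = - \frac{7}{9} + \frac{\left(g - 12\right) \frac{1}{s + 221}}{9} = - \frac{7}{9} + \frac{\left(-12 + g\right) \frac{1}{221 + s}}{9} = - \frac{7}{9} + \frac{\frac{1}{221 + s} \left(-12 + g\right)}{9} = - \frac{7}{9} + \frac{-12 + g}{9 \left(221 + s\right)}$)
$- \frac{24370}{Z{\left(142,O \right)}} - \frac{27345}{F{\left(7,73 \right)}} = - \frac{24370}{\frac{1}{9} \frac{1}{221 + 142} \left(-1559 - 22 - 994\right)} - \frac{27345}{201} = - \frac{24370}{\frac{1}{9} \cdot \frac{1}{363} \left(-1559 - 22 - 994\right)} - \frac{9115}{67} = - \frac{24370}{\frac{1}{9} \cdot \frac{1}{363} \left(-2575\right)} - \frac{9115}{67} = - \frac{24370}{- \frac{2575}{3267}} - \frac{9115}{67} = \left(-24370\right) \left(- \frac{3267}{2575}\right) - \frac{9115}{67} = \frac{15923358}{515} - \frac{9115}{67} = \frac{1062170761}{34505}$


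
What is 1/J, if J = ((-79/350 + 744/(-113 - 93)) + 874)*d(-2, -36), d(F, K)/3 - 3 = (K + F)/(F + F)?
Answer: 2884/94108089 ≈ 3.0646e-5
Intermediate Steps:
d(F, K) = 9 + 3*(F + K)/(2*F) (d(F, K) = 9 + 3*((K + F)/(F + F)) = 9 + 3*((F + K)/((2*F))) = 9 + 3*((F + K)*(1/(2*F))) = 9 + 3*((F + K)/(2*F)) = 9 + 3*(F + K)/(2*F))
J = 94108089/2884 (J = ((-79/350 + 744/(-113 - 93)) + 874)*((3/2)*(-36 + 7*(-2))/(-2)) = ((-79*1/350 + 744/(-206)) + 874)*((3/2)*(-½)*(-36 - 14)) = ((-79/350 + 744*(-1/206)) + 874)*((3/2)*(-½)*(-50)) = ((-79/350 - 372/103) + 874)*(75/2) = (-138337/36050 + 874)*(75/2) = (31369363/36050)*(75/2) = 94108089/2884 ≈ 32631.)
1/J = 1/(94108089/2884) = 2884/94108089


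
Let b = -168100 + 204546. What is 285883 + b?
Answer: 322329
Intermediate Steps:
b = 36446
285883 + b = 285883 + 36446 = 322329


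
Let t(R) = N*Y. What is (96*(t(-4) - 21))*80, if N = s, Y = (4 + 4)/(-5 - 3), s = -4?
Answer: -130560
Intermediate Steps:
Y = -1 (Y = 8/(-8) = 8*(-1/8) = -1)
N = -4
t(R) = 4 (t(R) = -4*(-1) = 4)
(96*(t(-4) - 21))*80 = (96*(4 - 21))*80 = (96*(-17))*80 = -1632*80 = -130560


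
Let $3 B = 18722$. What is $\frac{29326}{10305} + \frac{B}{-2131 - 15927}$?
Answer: $\frac{232629419}{93043845} \approx 2.5002$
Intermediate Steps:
$B = \frac{18722}{3}$ ($B = \frac{1}{3} \cdot 18722 = \frac{18722}{3} \approx 6240.7$)
$\frac{29326}{10305} + \frac{B}{-2131 - 15927} = \frac{29326}{10305} + \frac{18722}{3 \left(-2131 - 15927\right)} = 29326 \cdot \frac{1}{10305} + \frac{18722}{3 \left(-2131 - 15927\right)} = \frac{29326}{10305} + \frac{18722}{3 \left(-18058\right)} = \frac{29326}{10305} + \frac{18722}{3} \left(- \frac{1}{18058}\right) = \frac{29326}{10305} - \frac{9361}{27087} = \frac{232629419}{93043845}$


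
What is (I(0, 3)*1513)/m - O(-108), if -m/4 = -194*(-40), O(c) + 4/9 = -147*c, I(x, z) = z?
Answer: -4435036051/279360 ≈ -15876.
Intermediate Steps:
O(c) = -4/9 - 147*c
m = -31040 (m = -(-776)*(-40) = -4*7760 = -31040)
(I(0, 3)*1513)/m - O(-108) = (3*1513)/(-31040) - (-4/9 - 147*(-108)) = 4539*(-1/31040) - (-4/9 + 15876) = -4539/31040 - 1*142880/9 = -4539/31040 - 142880/9 = -4435036051/279360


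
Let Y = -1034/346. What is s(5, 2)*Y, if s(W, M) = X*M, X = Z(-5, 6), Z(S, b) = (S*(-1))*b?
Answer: -31020/173 ≈ -179.31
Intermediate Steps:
Z(S, b) = -S*b (Z(S, b) = (-S)*b = -S*b)
X = 30 (X = -1*(-5)*6 = 30)
s(W, M) = 30*M
Y = -517/173 (Y = -1034*1/346 = -517/173 ≈ -2.9884)
s(5, 2)*Y = (30*2)*(-517/173) = 60*(-517/173) = -31020/173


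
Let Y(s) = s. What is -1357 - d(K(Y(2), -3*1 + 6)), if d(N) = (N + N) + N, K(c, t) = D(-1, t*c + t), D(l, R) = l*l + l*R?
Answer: -1333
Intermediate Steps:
D(l, R) = l² + R*l
K(c, t) = 1 - t - c*t (K(c, t) = -((t*c + t) - 1) = -((c*t + t) - 1) = -((t + c*t) - 1) = -(-1 + t + c*t) = 1 - t - c*t)
d(N) = 3*N (d(N) = 2*N + N = 3*N)
-1357 - d(K(Y(2), -3*1 + 6)) = -1357 - 3*(1 - (-3*1 + 6)*(1 + 2)) = -1357 - 3*(1 - 1*(-3 + 6)*3) = -1357 - 3*(1 - 1*3*3) = -1357 - 3*(1 - 9) = -1357 - 3*(-8) = -1357 - 1*(-24) = -1357 + 24 = -1333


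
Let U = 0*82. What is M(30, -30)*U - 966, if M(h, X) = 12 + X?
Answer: -966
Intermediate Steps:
U = 0
M(30, -30)*U - 966 = (12 - 30)*0 - 966 = -18*0 - 966 = 0 - 966 = -966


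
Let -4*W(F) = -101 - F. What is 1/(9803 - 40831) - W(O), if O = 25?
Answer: -977383/31028 ≈ -31.500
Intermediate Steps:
W(F) = 101/4 + F/4 (W(F) = -(-101 - F)/4 = 101/4 + F/4)
1/(9803 - 40831) - W(O) = 1/(9803 - 40831) - (101/4 + (1/4)*25) = 1/(-31028) - (101/4 + 25/4) = -1/31028 - 1*63/2 = -1/31028 - 63/2 = -977383/31028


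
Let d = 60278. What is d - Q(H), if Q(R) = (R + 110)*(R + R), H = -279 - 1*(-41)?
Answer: -650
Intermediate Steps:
H = -238 (H = -279 + 41 = -238)
Q(R) = 2*R*(110 + R) (Q(R) = (110 + R)*(2*R) = 2*R*(110 + R))
d - Q(H) = 60278 - 2*(-238)*(110 - 238) = 60278 - 2*(-238)*(-128) = 60278 - 1*60928 = 60278 - 60928 = -650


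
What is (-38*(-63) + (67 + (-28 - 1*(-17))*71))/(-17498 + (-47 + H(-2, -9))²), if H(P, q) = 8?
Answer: -1680/15977 ≈ -0.10515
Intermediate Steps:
(-38*(-63) + (67 + (-28 - 1*(-17))*71))/(-17498 + (-47 + H(-2, -9))²) = (-38*(-63) + (67 + (-28 - 1*(-17))*71))/(-17498 + (-47 + 8)²) = (2394 + (67 + (-28 + 17)*71))/(-17498 + (-39)²) = (2394 + (67 - 11*71))/(-17498 + 1521) = (2394 + (67 - 781))/(-15977) = (2394 - 714)*(-1/15977) = 1680*(-1/15977) = -1680/15977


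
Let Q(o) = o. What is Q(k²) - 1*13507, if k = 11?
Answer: -13386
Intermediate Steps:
Q(k²) - 1*13507 = 11² - 1*13507 = 121 - 13507 = -13386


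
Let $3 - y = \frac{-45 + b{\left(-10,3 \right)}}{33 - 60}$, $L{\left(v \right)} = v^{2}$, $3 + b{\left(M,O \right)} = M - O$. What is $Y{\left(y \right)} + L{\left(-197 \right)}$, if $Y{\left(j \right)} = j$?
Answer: $\frac{1047863}{27} \approx 38810.0$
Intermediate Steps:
$b{\left(M,O \right)} = -3 + M - O$ ($b{\left(M,O \right)} = -3 + \left(M - O\right) = -3 + M - O$)
$y = \frac{20}{27}$ ($y = 3 - \frac{-45 - 16}{33 - 60} = 3 - \frac{-45 - 16}{-27} = 3 - \left(-45 - 16\right) \left(- \frac{1}{27}\right) = 3 - \left(-61\right) \left(- \frac{1}{27}\right) = 3 - \frac{61}{27} = \frac{20}{27} \approx 0.74074$)
$Y{\left(y \right)} + L{\left(-197 \right)} = \frac{20}{27} + \left(-197\right)^{2} = \frac{20}{27} + 38809 = \frac{1047863}{27}$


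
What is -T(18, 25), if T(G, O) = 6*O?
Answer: -150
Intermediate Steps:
-T(18, 25) = -6*25 = -1*150 = -150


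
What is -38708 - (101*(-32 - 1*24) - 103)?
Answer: -32949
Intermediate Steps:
-38708 - (101*(-32 - 1*24) - 103) = -38708 - (101*(-32 - 24) - 103) = -38708 - (101*(-56) - 103) = -38708 - (-5656 - 103) = -38708 - 1*(-5759) = -38708 + 5759 = -32949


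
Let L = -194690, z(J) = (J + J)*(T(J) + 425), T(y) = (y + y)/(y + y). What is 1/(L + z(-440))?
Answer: -1/569570 ≈ -1.7557e-6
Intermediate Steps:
T(y) = 1 (T(y) = (2*y)/((2*y)) = (2*y)*(1/(2*y)) = 1)
z(J) = 852*J (z(J) = (J + J)*(1 + 425) = (2*J)*426 = 852*J)
1/(L + z(-440)) = 1/(-194690 + 852*(-440)) = 1/(-194690 - 374880) = 1/(-569570) = -1/569570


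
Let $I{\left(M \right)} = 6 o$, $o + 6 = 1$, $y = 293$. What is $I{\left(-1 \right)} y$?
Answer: $-8790$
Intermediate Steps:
$o = -5$ ($o = -6 + 1 = -5$)
$I{\left(M \right)} = -30$ ($I{\left(M \right)} = 6 \left(-5\right) = -30$)
$I{\left(-1 \right)} y = \left(-30\right) 293 = -8790$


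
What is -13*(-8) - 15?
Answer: 89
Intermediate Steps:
-13*(-8) - 15 = 104 - 15 = 89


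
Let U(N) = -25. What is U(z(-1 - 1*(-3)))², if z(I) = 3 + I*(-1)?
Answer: 625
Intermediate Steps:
z(I) = 3 - I
U(z(-1 - 1*(-3)))² = (-25)² = 625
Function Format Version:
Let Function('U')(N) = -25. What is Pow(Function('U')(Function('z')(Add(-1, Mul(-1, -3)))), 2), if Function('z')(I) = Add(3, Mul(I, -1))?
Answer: 625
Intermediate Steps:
Function('z')(I) = Add(3, Mul(-1, I))
Pow(Function('U')(Function('z')(Add(-1, Mul(-1, -3)))), 2) = Pow(-25, 2) = 625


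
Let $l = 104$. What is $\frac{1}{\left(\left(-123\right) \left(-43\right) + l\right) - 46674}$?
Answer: $- \frac{1}{41281} \approx -2.4224 \cdot 10^{-5}$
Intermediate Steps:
$\frac{1}{\left(\left(-123\right) \left(-43\right) + l\right) - 46674} = \frac{1}{\left(\left(-123\right) \left(-43\right) + 104\right) - 46674} = \frac{1}{\left(5289 + 104\right) - 46674} = \frac{1}{5393 - 46674} = \frac{1}{-41281} = - \frac{1}{41281}$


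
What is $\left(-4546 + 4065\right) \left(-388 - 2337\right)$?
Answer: $1310725$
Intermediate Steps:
$\left(-4546 + 4065\right) \left(-388 - 2337\right) = \left(-481\right) \left(-2725\right) = 1310725$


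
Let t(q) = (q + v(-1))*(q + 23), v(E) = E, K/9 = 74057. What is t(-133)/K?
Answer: 14740/666513 ≈ 0.022115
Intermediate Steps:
K = 666513 (K = 9*74057 = 666513)
t(q) = (-1 + q)*(23 + q) (t(q) = (q - 1)*(q + 23) = (-1 + q)*(23 + q))
t(-133)/K = (-23 + (-133)**2 + 22*(-133))/666513 = (-23 + 17689 - 2926)*(1/666513) = 14740*(1/666513) = 14740/666513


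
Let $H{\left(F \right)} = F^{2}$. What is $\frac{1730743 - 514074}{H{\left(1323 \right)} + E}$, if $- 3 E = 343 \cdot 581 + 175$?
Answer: $\frac{1216669}{1683843} \approx 0.72256$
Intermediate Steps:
$E = -66486$ ($E = - \frac{343 \cdot 581 + 175}{3} = - \frac{199283 + 175}{3} = \left(- \frac{1}{3}\right) 199458 = -66486$)
$\frac{1730743 - 514074}{H{\left(1323 \right)} + E} = \frac{1730743 - 514074}{1323^{2} - 66486} = \frac{1216669}{1750329 - 66486} = \frac{1216669}{1683843}$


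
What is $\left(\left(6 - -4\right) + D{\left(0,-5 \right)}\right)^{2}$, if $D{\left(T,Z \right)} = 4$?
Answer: $196$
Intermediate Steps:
$\left(\left(6 - -4\right) + D{\left(0,-5 \right)}\right)^{2} = \left(\left(6 - -4\right) + 4\right)^{2} = \left(\left(6 + 4\right) + 4\right)^{2} = \left(10 + 4\right)^{2} = 14^{2} = 196$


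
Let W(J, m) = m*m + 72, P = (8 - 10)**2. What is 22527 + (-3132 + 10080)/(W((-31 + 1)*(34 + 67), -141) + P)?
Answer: 449578287/19957 ≈ 22527.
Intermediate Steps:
P = 4 (P = (-2)**2 = 4)
W(J, m) = 72 + m**2 (W(J, m) = m**2 + 72 = 72 + m**2)
22527 + (-3132 + 10080)/(W((-31 + 1)*(34 + 67), -141) + P) = 22527 + (-3132 + 10080)/((72 + (-141)**2) + 4) = 22527 + 6948/((72 + 19881) + 4) = 22527 + 6948/(19953 + 4) = 22527 + 6948/19957 = 449578287/19957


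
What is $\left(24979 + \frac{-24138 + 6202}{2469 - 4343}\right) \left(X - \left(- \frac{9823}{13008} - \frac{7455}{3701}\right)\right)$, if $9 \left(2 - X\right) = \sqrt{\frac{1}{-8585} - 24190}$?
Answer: $\frac{5376267253406689}{45109623696} - \frac{23414291 i \sqrt{1782856831335}}{72397305} \approx 1.1918 \cdot 10^{5} - 4.3183 \cdot 10^{5} i$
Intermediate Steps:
$X = 2 - \frac{i \sqrt{1782856831335}}{77265}$ ($X = 2 - \frac{\sqrt{\frac{1}{-8585} - 24190}}{9} = 2 - \frac{\sqrt{- \frac{1}{8585} - 24190}}{9} = 2 - \frac{\sqrt{- \frac{207671151}{8585}}}{9} = 2 - \frac{\frac{1}{8585} i \sqrt{1782856831335}}{9} = 2 - \frac{i \sqrt{1782856831335}}{77265} \approx 2.0 - 17.281 i$)
$\left(24979 + \frac{-24138 + 6202}{2469 - 4343}\right) \left(X - \left(- \frac{9823}{13008} - \frac{7455}{3701}\right)\right) = \left(24979 + \frac{-24138 + 6202}{2469 - 4343}\right) \left(\left(2 - \frac{i \sqrt{1782856831335}}{77265}\right) - \left(- \frac{9823}{13008} - \frac{7455}{3701}\right)\right) = \left(24979 - \frac{17936}{-1874}\right) \left(\left(2 - \frac{i \sqrt{1782856831335}}{77265}\right) - - \frac{133329563}{48142608}\right) = \left(24979 - - \frac{8968}{937}\right) \left(\left(2 - \frac{i \sqrt{1782856831335}}{77265}\right) + \left(\frac{9823}{13008} + \frac{7455}{3701}\right)\right) = \left(24979 + \frac{8968}{937}\right) \left(\left(2 - \frac{i \sqrt{1782856831335}}{77265}\right) + \frac{133329563}{48142608}\right) = \frac{23414291 \left(\frac{229614779}{48142608} - \frac{i \sqrt{1782856831335}}{77265}\right)}{937} = \frac{5376267253406689}{45109623696} - \frac{23414291 i \sqrt{1782856831335}}{72397305}$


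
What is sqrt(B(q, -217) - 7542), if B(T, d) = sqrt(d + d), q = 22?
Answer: sqrt(-7542 + I*sqrt(434)) ≈ 0.12 + 86.845*I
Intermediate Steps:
B(T, d) = sqrt(2)*sqrt(d) (B(T, d) = sqrt(2*d) = sqrt(2)*sqrt(d))
sqrt(B(q, -217) - 7542) = sqrt(sqrt(2)*sqrt(-217) - 7542) = sqrt(sqrt(2)*(I*sqrt(217)) - 7542) = sqrt(I*sqrt(434) - 7542) = sqrt(-7542 + I*sqrt(434))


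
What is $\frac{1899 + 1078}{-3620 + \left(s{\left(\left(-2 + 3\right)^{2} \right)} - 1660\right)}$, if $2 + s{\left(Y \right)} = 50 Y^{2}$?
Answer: $- \frac{2977}{5232} \approx -0.569$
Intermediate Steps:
$s{\left(Y \right)} = -2 + 50 Y^{2}$
$\frac{1899 + 1078}{-3620 + \left(s{\left(\left(-2 + 3\right)^{2} \right)} - 1660\right)} = \frac{1899 + 1078}{-3620 - \left(1662 - 50 \left(-2 + 3\right)^{4}\right)} = \frac{2977}{-3620 - \left(1662 - 50\right)} = \frac{2977}{-3620 + \left(\left(-2 + 50 \cdot 1\right) - 1660\right)} = \frac{2977}{-3620 + \left(\left(-2 + 50\right) - 1660\right)} = \frac{2977}{-3620 + \left(48 - 1660\right)} = \frac{2977}{-3620 - 1612} = \frac{2977}{-5232} = 2977 \left(- \frac{1}{5232}\right) = - \frac{2977}{5232}$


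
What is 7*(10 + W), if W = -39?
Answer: -203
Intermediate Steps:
7*(10 + W) = 7*(10 - 39) = 7*(-29) = -203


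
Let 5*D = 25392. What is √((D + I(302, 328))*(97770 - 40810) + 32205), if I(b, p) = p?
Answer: √307980749 ≈ 17549.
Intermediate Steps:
D = 25392/5 (D = (⅕)*25392 = 25392/5 ≈ 5078.4)
√((D + I(302, 328))*(97770 - 40810) + 32205) = √((25392/5 + 328)*(97770 - 40810) + 32205) = √((27032/5)*56960 + 32205) = √(307948544 + 32205) = √307980749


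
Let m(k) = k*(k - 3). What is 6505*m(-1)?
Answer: 26020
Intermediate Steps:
m(k) = k*(-3 + k)
6505*m(-1) = 6505*(-(-3 - 1)) = 6505*(-1*(-4)) = 6505*4 = 26020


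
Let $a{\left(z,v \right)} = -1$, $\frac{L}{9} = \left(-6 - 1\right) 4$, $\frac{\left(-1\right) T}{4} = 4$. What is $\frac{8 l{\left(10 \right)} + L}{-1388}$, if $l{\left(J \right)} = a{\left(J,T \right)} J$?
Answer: $\frac{83}{347} \approx 0.23919$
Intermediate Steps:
$T = -16$ ($T = \left(-4\right) 4 = -16$)
$L = -252$ ($L = 9 \left(-6 - 1\right) 4 = 9 \left(\left(-7\right) 4\right) = 9 \left(-28\right) = -252$)
$l{\left(J \right)} = - J$
$\frac{8 l{\left(10 \right)} + L}{-1388} = \frac{8 \left(\left(-1\right) 10\right) - 252}{-1388} = \left(8 \left(-10\right) - 252\right) \left(- \frac{1}{1388}\right) = \left(-80 - 252\right) \left(- \frac{1}{1388}\right) = \left(-332\right) \left(- \frac{1}{1388}\right) = \frac{83}{347}$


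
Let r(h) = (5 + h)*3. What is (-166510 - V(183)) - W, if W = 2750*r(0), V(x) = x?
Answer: -207943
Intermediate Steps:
r(h) = 15 + 3*h
W = 41250 (W = 2750*(15 + 3*0) = 2750*(15 + 0) = 2750*15 = 41250)
(-166510 - V(183)) - W = (-166510 - 1*183) - 1*41250 = (-166510 - 183) - 41250 = -166693 - 41250 = -207943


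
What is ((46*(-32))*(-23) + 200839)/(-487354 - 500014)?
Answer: -234695/987368 ≈ -0.23770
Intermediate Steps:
((46*(-32))*(-23) + 200839)/(-487354 - 500014) = (-1472*(-23) + 200839)/(-987368) = (33856 + 200839)*(-1/987368) = 234695*(-1/987368) = -234695/987368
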